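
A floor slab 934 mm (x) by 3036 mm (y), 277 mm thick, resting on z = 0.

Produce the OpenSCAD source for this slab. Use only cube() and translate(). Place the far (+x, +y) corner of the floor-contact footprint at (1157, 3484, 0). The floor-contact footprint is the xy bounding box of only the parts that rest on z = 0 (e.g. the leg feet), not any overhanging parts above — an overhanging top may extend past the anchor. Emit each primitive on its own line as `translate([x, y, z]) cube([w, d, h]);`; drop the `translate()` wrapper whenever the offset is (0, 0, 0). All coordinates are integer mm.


translate([223, 448, 0]) cube([934, 3036, 277]);


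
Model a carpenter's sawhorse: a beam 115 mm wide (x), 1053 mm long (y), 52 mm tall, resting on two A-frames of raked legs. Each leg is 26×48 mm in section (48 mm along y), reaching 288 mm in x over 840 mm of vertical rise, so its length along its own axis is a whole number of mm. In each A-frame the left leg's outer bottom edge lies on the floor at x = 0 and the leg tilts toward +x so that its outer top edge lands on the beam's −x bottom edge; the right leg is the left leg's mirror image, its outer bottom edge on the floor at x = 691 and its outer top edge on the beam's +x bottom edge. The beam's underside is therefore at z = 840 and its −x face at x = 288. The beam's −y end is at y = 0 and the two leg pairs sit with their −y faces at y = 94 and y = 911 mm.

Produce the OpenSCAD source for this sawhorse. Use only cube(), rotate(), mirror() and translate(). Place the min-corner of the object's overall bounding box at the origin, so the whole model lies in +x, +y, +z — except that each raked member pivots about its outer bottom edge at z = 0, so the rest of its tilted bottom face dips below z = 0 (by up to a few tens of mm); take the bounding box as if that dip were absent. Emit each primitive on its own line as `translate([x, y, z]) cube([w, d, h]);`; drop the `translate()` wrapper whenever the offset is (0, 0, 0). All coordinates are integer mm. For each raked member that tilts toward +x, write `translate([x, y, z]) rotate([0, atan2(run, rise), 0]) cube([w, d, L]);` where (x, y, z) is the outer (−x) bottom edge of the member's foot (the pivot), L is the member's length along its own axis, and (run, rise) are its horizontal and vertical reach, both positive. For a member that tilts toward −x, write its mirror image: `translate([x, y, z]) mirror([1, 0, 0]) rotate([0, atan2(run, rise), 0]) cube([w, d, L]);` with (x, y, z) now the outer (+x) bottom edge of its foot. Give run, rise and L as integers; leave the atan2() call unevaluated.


translate([288, 0, 840]) cube([115, 1053, 52]);
translate([0, 94, 0]) rotate([0, atan2(288, 840), 0]) cube([26, 48, 888]);
translate([691, 94, 0]) mirror([1, 0, 0]) rotate([0, atan2(288, 840), 0]) cube([26, 48, 888]);
translate([0, 911, 0]) rotate([0, atan2(288, 840), 0]) cube([26, 48, 888]);
translate([691, 911, 0]) mirror([1, 0, 0]) rotate([0, atan2(288, 840), 0]) cube([26, 48, 888]);


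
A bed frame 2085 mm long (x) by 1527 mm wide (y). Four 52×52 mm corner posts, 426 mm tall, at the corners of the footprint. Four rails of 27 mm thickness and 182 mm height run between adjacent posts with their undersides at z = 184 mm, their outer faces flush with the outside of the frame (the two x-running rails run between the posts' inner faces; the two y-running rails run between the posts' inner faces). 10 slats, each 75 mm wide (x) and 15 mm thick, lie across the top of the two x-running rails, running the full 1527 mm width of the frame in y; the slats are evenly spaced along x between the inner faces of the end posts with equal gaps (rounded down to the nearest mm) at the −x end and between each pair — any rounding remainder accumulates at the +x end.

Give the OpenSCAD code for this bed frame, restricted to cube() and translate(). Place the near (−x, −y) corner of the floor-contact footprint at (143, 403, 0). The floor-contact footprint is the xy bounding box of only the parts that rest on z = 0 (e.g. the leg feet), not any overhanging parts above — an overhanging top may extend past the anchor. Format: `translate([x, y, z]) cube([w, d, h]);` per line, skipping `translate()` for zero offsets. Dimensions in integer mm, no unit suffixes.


// slat z = rail_z + rail_h = 184 + 182 = 366
// slat gap = ⌊(1981 − 10·75) / 11⌋ = 111
translate([143, 403, 0]) cube([52, 52, 426]);
translate([143, 1878, 0]) cube([52, 52, 426]);
translate([2176, 403, 0]) cube([52, 52, 426]);
translate([2176, 1878, 0]) cube([52, 52, 426]);
translate([195, 403, 184]) cube([1981, 27, 182]);
translate([195, 1903, 184]) cube([1981, 27, 182]);
translate([143, 455, 184]) cube([27, 1423, 182]);
translate([2201, 455, 184]) cube([27, 1423, 182]);
translate([306, 403, 366]) cube([75, 1527, 15]);
translate([492, 403, 366]) cube([75, 1527, 15]);
translate([678, 403, 366]) cube([75, 1527, 15]);
translate([864, 403, 366]) cube([75, 1527, 15]);
translate([1050, 403, 366]) cube([75, 1527, 15]);
translate([1236, 403, 366]) cube([75, 1527, 15]);
translate([1422, 403, 366]) cube([75, 1527, 15]);
translate([1608, 403, 366]) cube([75, 1527, 15]);
translate([1794, 403, 366]) cube([75, 1527, 15]);
translate([1980, 403, 366]) cube([75, 1527, 15]);


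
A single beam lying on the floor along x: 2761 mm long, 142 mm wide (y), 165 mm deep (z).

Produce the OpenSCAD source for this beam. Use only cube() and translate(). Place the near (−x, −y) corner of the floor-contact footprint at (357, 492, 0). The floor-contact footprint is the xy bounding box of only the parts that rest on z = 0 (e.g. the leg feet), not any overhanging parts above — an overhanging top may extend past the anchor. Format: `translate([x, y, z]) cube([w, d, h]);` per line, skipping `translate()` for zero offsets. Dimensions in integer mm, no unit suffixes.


translate([357, 492, 0]) cube([2761, 142, 165]);


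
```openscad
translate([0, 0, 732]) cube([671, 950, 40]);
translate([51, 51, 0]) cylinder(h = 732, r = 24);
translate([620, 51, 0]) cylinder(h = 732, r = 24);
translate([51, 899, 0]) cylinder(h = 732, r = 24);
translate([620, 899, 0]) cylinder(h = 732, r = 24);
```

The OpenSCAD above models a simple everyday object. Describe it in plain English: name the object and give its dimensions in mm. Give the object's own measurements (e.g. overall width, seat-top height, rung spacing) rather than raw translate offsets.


A table: top 671 mm (x) × 950 mm (y), 40 mm thick, upper face at z = 772 mm, on four round legs of 48 mm diameter, each leg's bounding box inset 27 mm from the nearest pair of top edges from z = 0 to the bottom of the top.


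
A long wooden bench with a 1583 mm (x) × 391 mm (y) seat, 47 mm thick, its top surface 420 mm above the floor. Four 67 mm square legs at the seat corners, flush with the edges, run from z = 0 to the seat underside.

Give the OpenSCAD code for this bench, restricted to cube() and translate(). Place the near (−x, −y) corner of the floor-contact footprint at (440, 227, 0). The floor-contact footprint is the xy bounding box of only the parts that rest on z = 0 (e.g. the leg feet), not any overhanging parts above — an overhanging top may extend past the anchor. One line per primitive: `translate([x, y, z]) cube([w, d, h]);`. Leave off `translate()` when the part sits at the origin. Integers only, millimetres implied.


translate([440, 227, 373]) cube([1583, 391, 47]);
translate([440, 227, 0]) cube([67, 67, 373]);
translate([440, 551, 0]) cube([67, 67, 373]);
translate([1956, 227, 0]) cube([67, 67, 373]);
translate([1956, 551, 0]) cube([67, 67, 373]);


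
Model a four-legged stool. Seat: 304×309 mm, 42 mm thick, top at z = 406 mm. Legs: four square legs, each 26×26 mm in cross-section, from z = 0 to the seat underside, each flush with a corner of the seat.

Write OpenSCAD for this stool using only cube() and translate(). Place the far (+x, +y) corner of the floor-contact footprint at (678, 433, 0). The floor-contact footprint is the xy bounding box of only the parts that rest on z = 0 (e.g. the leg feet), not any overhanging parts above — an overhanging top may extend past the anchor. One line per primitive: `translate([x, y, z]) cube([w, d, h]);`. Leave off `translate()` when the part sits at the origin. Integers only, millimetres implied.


// leg_h = 406 - 42 = 364
translate([374, 124, 364]) cube([304, 309, 42]);
translate([374, 124, 0]) cube([26, 26, 364]);
translate([652, 124, 0]) cube([26, 26, 364]);
translate([374, 407, 0]) cube([26, 26, 364]);
translate([652, 407, 0]) cube([26, 26, 364]);


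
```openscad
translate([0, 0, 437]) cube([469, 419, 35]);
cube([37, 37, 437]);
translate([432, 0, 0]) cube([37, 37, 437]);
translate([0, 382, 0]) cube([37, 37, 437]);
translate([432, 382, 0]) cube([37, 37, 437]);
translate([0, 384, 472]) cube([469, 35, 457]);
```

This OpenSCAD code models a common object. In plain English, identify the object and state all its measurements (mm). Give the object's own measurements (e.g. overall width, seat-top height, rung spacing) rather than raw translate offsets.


A chair. The seat is a 469×419×35 mm slab with its top at z = 472 mm, on four 37×37 mm corner legs (flush with the seat edges, standing on z = 0). A flat backrest 35 mm thick, 457 mm tall, spans the full seat width and rises from the seat top along its +y edge, rear face flush with the rear of the seat.


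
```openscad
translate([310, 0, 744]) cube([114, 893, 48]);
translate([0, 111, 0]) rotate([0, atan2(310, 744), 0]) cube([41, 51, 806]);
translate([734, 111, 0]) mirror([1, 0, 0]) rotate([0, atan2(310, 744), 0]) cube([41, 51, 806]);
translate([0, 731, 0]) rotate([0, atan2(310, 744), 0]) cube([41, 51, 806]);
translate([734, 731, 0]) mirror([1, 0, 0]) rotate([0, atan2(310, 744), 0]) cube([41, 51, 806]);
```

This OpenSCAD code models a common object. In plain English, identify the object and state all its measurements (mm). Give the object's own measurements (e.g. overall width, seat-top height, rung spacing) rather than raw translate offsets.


A sawhorse. A 114×893×48 mm beam (x, y, z) sits on two A-frame leg pairs. Each pair is two raked legs of 41×51 mm section (51 mm along y) splaying symmetrically in x. Each leg rises 744 mm vertically over 310 mm of horizontal reach and is 806 mm long along its own axis. Every leg's outer bottom edge rests on the floor and its outer top edge meets a bottom edge of the beam — the left legs (tilting toward +x) meet the beam's −x bottom edge, the right legs (their mirror images, tilting toward −x) meet its +x bottom edge — so the leg tops tuck under the beam, the beam's underside is 744 mm above the floor, and the feet are 734 mm apart outside-to-outside with the beam centred between them. The two leg pairs are set in 111 mm from either end of the beam.


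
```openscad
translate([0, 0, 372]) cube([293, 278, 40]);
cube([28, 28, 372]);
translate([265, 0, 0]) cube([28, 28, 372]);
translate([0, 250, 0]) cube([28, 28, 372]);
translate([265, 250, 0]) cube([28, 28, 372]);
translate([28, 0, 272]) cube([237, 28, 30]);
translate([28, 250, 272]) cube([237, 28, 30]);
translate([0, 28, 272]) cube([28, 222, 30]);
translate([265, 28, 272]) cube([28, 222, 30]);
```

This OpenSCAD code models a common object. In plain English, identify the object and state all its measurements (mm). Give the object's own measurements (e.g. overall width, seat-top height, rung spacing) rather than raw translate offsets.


A four-legged stool. The seat is a 293×278×40 mm slab whose top surface is at z = 412 mm; four square legs, each 28×28 mm in cross-section, run from the floor (z = 0) to the underside of the seat, each flush with a corner of the seat. Four stretchers, 28 mm wide and 30 mm tall, connect adjacent legs with their undersides at z = 272 mm, each running between the inner faces of the legs it joins and aligned with the legs' outer faces on the other axis.


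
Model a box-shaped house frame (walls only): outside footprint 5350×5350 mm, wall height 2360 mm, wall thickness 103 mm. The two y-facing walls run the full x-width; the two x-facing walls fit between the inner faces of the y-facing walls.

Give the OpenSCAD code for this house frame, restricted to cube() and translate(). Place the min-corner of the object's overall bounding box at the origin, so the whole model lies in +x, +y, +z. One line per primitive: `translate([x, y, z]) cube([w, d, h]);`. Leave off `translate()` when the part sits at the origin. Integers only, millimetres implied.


cube([5350, 103, 2360]);
translate([0, 5247, 0]) cube([5350, 103, 2360]);
translate([0, 103, 0]) cube([103, 5144, 2360]);
translate([5247, 103, 0]) cube([103, 5144, 2360]);


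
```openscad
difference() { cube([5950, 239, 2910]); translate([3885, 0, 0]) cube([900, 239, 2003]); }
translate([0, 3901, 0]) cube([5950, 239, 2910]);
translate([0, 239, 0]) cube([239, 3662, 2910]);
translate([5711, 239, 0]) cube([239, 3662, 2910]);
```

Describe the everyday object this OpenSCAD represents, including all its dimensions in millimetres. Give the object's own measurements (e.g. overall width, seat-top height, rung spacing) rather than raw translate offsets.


A single room: four walls, each 2910 mm tall and 239 mm thick, enclosing an outside footprint 5950×4140 mm (x × y), no floor or roof. The front and back walls (−y and +y sides) run the full x-width; the side walls fit between their inner faces. A door opening 900 mm wide and 2003 mm tall is cut through the front wall from the floor up, its −x edge 3885 mm from the wall's −x end.


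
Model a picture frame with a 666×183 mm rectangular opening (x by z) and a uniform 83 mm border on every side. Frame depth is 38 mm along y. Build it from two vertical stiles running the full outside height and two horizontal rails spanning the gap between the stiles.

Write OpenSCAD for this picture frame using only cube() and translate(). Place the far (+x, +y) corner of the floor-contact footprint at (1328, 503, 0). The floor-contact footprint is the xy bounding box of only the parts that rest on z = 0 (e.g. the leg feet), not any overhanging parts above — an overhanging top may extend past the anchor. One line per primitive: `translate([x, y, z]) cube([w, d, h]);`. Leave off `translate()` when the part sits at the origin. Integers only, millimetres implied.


translate([496, 465, 0]) cube([83, 38, 349]);
translate([1245, 465, 0]) cube([83, 38, 349]);
translate([579, 465, 0]) cube([666, 38, 83]);
translate([579, 465, 266]) cube([666, 38, 83]);


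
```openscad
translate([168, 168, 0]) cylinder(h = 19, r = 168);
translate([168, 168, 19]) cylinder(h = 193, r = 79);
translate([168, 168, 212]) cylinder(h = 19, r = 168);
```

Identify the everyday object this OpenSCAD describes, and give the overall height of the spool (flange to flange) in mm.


A spool. The overall height is 231 mm.

Three coaxial cylinders, large–small–large — a spool. Two 19 mm flanges and a 193 mm core give 19 + 193 + 19 = 231 mm.


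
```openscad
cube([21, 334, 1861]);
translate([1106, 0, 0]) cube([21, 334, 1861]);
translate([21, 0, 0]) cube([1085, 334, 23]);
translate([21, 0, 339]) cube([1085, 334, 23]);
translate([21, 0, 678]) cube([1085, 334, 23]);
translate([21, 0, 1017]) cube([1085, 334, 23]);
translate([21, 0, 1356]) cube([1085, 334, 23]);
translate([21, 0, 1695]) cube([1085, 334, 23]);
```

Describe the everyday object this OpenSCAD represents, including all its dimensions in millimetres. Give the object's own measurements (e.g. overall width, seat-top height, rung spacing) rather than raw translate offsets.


An open bookshelf. Two side panels, each 21 mm thick, 334 mm deep and 1861 mm tall, stand 1127 mm apart (outside-to-outside). Between them sit 6 shelves, each 23 mm thick and 334 mm deep, spanning the full gap between the sides. The bottom shelf rests on the floor (its underside at z = 0) and the clear gap between one shelf's top and the next shelf's underside is 316 mm.


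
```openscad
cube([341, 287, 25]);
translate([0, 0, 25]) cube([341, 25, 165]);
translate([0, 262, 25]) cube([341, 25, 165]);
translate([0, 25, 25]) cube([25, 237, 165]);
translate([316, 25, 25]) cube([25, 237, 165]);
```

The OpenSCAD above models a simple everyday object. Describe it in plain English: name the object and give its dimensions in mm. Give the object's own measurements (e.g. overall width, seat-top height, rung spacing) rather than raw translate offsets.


An open-topped rectangular box: outside dimensions 341×287×190 mm, with a uniform wall and base thickness of 25 mm. The base is a full 341×287 slab on the floor; four walls sit on top of the base. The front and back walls (the −y and +y sides) span the full width; the two side walls fit between them.


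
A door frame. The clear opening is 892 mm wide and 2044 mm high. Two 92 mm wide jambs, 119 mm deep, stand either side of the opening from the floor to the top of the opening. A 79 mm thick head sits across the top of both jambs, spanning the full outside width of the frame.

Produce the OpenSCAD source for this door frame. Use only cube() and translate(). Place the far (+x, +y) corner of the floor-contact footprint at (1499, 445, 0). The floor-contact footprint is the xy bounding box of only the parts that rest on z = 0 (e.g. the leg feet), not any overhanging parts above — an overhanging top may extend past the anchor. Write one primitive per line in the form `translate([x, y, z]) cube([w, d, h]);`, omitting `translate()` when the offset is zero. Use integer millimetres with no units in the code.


translate([423, 326, 0]) cube([92, 119, 2044]);
translate([1407, 326, 0]) cube([92, 119, 2044]);
translate([423, 326, 2044]) cube([1076, 119, 79]);


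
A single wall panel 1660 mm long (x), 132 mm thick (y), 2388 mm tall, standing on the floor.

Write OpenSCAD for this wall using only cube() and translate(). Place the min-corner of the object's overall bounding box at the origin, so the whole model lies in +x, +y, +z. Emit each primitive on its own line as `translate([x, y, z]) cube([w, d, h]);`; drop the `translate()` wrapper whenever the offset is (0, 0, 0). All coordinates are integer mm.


cube([1660, 132, 2388]);


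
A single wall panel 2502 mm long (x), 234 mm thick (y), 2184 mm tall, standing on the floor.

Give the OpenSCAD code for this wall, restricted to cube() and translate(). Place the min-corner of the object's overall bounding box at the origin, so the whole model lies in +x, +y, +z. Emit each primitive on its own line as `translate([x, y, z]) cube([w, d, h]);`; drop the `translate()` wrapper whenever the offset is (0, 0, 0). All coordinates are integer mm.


cube([2502, 234, 2184]);


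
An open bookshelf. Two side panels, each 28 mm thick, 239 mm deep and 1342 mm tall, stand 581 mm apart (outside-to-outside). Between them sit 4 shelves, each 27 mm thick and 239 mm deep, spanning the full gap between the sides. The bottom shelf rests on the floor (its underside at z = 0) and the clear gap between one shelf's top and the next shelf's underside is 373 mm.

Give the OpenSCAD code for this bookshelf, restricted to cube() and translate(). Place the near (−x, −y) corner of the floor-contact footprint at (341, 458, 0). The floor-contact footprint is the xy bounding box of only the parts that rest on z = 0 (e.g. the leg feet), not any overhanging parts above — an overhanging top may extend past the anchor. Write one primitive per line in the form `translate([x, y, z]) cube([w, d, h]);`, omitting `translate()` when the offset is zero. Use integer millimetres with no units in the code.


translate([341, 458, 0]) cube([28, 239, 1342]);
translate([894, 458, 0]) cube([28, 239, 1342]);
translate([369, 458, 0]) cube([525, 239, 27]);
translate([369, 458, 400]) cube([525, 239, 27]);
translate([369, 458, 800]) cube([525, 239, 27]);
translate([369, 458, 1200]) cube([525, 239, 27]);


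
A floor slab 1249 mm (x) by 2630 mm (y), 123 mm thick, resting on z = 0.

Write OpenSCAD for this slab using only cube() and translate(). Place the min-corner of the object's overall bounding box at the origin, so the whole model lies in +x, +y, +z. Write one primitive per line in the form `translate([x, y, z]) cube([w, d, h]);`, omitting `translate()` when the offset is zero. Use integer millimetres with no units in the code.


cube([1249, 2630, 123]);


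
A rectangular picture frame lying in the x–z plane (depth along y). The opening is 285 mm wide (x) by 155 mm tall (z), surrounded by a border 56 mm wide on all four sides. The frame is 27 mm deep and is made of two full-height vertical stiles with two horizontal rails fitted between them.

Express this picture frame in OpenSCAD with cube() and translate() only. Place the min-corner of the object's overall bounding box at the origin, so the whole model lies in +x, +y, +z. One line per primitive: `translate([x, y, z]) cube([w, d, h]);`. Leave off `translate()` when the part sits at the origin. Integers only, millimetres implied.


cube([56, 27, 267]);
translate([341, 0, 0]) cube([56, 27, 267]);
translate([56, 0, 0]) cube([285, 27, 56]);
translate([56, 0, 211]) cube([285, 27, 56]);


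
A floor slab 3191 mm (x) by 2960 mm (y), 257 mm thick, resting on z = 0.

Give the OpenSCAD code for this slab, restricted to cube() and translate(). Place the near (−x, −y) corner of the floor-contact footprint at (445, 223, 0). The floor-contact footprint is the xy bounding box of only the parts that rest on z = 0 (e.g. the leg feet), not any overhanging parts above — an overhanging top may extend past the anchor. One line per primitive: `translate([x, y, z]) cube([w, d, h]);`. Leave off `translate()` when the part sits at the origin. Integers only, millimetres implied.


translate([445, 223, 0]) cube([3191, 2960, 257]);


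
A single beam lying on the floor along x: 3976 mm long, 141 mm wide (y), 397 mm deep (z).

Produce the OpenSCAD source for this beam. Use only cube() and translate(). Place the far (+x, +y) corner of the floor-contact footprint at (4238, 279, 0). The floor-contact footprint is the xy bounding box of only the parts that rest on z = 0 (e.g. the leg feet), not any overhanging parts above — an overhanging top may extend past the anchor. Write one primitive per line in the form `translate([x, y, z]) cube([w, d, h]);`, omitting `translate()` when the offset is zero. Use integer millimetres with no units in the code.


translate([262, 138, 0]) cube([3976, 141, 397]);


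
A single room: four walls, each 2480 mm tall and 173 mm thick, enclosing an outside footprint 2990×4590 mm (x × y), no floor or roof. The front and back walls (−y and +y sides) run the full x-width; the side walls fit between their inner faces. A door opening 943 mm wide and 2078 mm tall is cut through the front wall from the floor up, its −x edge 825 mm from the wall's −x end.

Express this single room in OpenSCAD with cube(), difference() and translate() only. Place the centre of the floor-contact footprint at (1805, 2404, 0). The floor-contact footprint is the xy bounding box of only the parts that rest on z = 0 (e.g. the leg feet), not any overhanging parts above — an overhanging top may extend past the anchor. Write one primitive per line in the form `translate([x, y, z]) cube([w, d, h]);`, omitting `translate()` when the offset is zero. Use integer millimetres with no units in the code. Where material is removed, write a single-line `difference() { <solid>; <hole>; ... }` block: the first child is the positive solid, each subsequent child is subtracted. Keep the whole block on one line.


difference() { translate([310, 109, 0]) cube([2990, 173, 2480]); translate([1135, 109, 0]) cube([943, 173, 2078]); }
translate([310, 4526, 0]) cube([2990, 173, 2480]);
translate([310, 282, 0]) cube([173, 4244, 2480]);
translate([3127, 282, 0]) cube([173, 4244, 2480]);


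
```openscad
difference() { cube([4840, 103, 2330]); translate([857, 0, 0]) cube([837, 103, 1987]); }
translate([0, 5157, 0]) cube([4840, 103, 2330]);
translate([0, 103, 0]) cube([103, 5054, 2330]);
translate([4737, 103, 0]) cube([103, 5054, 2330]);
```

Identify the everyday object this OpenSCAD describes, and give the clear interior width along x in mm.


A single room. The interior width is 4634 mm.

Four walls enclosing a rectangle with a door in the front wall — a room. Outside width 4840 minus two 103 mm walls gives 4634 mm.


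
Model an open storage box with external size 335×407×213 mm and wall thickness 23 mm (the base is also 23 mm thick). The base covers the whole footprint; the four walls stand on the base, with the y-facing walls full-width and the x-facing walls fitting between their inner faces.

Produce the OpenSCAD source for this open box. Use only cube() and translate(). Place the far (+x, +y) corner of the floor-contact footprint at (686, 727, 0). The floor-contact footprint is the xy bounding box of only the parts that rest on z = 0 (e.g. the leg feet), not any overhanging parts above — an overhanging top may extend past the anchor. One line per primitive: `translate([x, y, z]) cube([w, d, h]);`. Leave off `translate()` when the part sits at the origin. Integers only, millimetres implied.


translate([351, 320, 0]) cube([335, 407, 23]);
translate([351, 320, 23]) cube([335, 23, 190]);
translate([351, 704, 23]) cube([335, 23, 190]);
translate([351, 343, 23]) cube([23, 361, 190]);
translate([663, 343, 23]) cube([23, 361, 190]);


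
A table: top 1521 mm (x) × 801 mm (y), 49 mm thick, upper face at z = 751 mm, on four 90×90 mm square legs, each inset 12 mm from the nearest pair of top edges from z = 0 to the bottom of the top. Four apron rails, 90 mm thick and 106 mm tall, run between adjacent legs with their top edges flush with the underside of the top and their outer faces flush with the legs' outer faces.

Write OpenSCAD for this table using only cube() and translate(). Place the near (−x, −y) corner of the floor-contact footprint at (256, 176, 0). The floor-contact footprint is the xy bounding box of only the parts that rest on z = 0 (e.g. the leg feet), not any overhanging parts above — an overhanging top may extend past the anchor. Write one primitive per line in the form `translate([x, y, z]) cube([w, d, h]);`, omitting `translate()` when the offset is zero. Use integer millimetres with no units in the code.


translate([244, 164, 702]) cube([1521, 801, 49]);
translate([256, 176, 0]) cube([90, 90, 702]);
translate([1663, 176, 0]) cube([90, 90, 702]);
translate([256, 863, 0]) cube([90, 90, 702]);
translate([1663, 863, 0]) cube([90, 90, 702]);
translate([346, 176, 596]) cube([1317, 90, 106]);
translate([346, 863, 596]) cube([1317, 90, 106]);
translate([256, 266, 596]) cube([90, 597, 106]);
translate([1663, 266, 596]) cube([90, 597, 106]);


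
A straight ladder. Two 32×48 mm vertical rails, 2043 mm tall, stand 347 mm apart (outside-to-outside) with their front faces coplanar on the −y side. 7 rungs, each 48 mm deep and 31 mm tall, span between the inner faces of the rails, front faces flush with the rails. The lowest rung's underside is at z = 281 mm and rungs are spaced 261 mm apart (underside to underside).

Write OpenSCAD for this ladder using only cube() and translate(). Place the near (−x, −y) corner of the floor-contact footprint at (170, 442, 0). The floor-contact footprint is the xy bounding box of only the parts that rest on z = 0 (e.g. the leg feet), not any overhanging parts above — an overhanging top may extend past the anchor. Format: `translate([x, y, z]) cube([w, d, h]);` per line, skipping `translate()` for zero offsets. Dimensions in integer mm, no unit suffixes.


translate([170, 442, 0]) cube([32, 48, 2043]);
translate([485, 442, 0]) cube([32, 48, 2043]);
translate([202, 442, 281]) cube([283, 48, 31]);
translate([202, 442, 542]) cube([283, 48, 31]);
translate([202, 442, 803]) cube([283, 48, 31]);
translate([202, 442, 1064]) cube([283, 48, 31]);
translate([202, 442, 1325]) cube([283, 48, 31]);
translate([202, 442, 1586]) cube([283, 48, 31]);
translate([202, 442, 1847]) cube([283, 48, 31]);


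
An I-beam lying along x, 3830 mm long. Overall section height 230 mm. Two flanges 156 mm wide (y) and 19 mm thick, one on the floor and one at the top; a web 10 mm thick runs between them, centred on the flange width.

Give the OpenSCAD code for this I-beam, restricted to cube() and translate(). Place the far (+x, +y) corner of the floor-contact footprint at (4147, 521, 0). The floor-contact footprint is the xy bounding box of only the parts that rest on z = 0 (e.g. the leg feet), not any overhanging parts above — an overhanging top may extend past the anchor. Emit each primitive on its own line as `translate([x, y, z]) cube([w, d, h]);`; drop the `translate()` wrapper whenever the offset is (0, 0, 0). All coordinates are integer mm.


translate([317, 365, 0]) cube([3830, 156, 19]);
translate([317, 438, 19]) cube([3830, 10, 192]);
translate([317, 365, 211]) cube([3830, 156, 19]);


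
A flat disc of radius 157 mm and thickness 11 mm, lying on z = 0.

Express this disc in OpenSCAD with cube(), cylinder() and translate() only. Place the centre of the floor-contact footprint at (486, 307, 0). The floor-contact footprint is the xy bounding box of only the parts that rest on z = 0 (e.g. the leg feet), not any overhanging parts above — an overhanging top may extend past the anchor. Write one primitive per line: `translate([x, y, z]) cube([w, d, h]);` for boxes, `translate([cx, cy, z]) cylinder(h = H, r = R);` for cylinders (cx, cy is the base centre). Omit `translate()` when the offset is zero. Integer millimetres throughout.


translate([486, 307, 0]) cylinder(h = 11, r = 157);


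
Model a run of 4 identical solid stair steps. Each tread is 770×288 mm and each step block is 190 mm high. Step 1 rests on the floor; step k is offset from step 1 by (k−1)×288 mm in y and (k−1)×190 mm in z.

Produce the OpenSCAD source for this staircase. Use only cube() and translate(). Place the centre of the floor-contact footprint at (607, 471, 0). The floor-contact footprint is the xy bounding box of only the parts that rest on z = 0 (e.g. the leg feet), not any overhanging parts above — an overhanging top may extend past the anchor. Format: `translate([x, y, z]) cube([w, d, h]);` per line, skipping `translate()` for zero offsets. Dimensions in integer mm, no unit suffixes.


translate([222, 327, 0]) cube([770, 288, 190]);
translate([222, 615, 190]) cube([770, 288, 190]);
translate([222, 903, 380]) cube([770, 288, 190]);
translate([222, 1191, 570]) cube([770, 288, 190]);


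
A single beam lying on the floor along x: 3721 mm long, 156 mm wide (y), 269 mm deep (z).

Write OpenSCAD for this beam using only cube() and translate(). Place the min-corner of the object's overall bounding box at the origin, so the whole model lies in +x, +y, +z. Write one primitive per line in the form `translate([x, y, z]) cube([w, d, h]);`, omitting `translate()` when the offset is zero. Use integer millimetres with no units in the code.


cube([3721, 156, 269]);


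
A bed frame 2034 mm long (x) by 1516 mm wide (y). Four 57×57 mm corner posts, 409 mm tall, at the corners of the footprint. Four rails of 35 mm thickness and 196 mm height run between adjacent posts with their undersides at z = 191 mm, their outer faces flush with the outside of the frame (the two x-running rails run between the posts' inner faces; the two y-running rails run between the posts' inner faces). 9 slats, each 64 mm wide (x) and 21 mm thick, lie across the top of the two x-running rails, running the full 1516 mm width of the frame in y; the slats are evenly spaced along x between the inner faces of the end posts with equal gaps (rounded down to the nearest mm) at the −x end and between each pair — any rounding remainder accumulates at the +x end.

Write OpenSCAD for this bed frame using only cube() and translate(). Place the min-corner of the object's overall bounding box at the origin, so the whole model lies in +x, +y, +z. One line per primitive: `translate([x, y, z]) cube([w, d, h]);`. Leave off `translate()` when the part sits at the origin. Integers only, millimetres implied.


// slat z = rail_z + rail_h = 191 + 196 = 387
// slat gap = ⌊(1920 − 9·64) / 10⌋ = 134
cube([57, 57, 409]);
translate([0, 1459, 0]) cube([57, 57, 409]);
translate([1977, 0, 0]) cube([57, 57, 409]);
translate([1977, 1459, 0]) cube([57, 57, 409]);
translate([57, 0, 191]) cube([1920, 35, 196]);
translate([57, 1481, 191]) cube([1920, 35, 196]);
translate([0, 57, 191]) cube([35, 1402, 196]);
translate([1999, 57, 191]) cube([35, 1402, 196]);
translate([191, 0, 387]) cube([64, 1516, 21]);
translate([389, 0, 387]) cube([64, 1516, 21]);
translate([587, 0, 387]) cube([64, 1516, 21]);
translate([785, 0, 387]) cube([64, 1516, 21]);
translate([983, 0, 387]) cube([64, 1516, 21]);
translate([1181, 0, 387]) cube([64, 1516, 21]);
translate([1379, 0, 387]) cube([64, 1516, 21]);
translate([1577, 0, 387]) cube([64, 1516, 21]);
translate([1775, 0, 387]) cube([64, 1516, 21]);


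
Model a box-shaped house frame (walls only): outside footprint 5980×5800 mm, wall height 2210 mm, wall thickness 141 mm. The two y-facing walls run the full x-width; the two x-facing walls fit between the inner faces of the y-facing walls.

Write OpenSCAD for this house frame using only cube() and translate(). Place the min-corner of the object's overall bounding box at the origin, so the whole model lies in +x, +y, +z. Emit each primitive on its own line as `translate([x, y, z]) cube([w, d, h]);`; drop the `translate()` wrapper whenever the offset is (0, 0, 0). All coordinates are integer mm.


cube([5980, 141, 2210]);
translate([0, 5659, 0]) cube([5980, 141, 2210]);
translate([0, 141, 0]) cube([141, 5518, 2210]);
translate([5839, 141, 0]) cube([141, 5518, 2210]);


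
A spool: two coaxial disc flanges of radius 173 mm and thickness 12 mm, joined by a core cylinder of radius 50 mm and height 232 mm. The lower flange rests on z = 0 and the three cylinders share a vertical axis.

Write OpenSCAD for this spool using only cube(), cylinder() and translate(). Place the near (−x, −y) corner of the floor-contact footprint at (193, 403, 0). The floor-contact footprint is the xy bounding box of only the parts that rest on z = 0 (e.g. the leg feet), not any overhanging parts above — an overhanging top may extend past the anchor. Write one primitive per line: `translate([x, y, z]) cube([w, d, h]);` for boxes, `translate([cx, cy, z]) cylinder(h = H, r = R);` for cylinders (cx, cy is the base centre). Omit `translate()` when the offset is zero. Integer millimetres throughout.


translate([366, 576, 0]) cylinder(h = 12, r = 173);
translate([366, 576, 12]) cylinder(h = 232, r = 50);
translate([366, 576, 244]) cylinder(h = 12, r = 173);


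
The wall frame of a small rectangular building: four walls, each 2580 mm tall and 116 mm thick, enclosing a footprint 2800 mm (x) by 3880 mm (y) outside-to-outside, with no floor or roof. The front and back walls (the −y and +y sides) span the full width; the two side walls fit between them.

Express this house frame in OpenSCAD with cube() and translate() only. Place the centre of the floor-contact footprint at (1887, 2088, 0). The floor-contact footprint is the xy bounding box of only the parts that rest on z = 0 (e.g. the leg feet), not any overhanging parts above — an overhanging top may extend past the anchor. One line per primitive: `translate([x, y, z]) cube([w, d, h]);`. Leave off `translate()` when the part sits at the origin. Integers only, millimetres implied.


translate([487, 148, 0]) cube([2800, 116, 2580]);
translate([487, 3912, 0]) cube([2800, 116, 2580]);
translate([487, 264, 0]) cube([116, 3648, 2580]);
translate([3171, 264, 0]) cube([116, 3648, 2580]);


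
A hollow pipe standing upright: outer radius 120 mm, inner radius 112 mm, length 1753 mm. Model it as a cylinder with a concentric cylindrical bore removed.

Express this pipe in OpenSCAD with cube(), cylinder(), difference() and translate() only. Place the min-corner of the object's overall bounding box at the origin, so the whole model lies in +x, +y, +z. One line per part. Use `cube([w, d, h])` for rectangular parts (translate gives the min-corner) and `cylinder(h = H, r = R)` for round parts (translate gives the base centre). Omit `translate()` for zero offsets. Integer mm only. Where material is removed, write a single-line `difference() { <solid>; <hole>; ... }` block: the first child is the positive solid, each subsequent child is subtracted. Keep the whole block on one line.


difference() { translate([120, 120, 0]) cylinder(h = 1753, r = 120); translate([120, 120, 0]) cylinder(h = 1753, r = 112); }


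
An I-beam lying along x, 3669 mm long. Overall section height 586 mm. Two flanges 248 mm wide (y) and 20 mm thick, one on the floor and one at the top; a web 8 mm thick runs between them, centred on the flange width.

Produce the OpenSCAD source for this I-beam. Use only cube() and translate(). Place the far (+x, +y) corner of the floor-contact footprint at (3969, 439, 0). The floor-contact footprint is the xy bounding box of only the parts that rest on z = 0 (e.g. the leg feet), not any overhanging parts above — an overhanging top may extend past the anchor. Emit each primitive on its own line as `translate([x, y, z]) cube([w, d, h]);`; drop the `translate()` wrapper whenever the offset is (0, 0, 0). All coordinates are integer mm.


translate([300, 191, 0]) cube([3669, 248, 20]);
translate([300, 311, 20]) cube([3669, 8, 546]);
translate([300, 191, 566]) cube([3669, 248, 20]);


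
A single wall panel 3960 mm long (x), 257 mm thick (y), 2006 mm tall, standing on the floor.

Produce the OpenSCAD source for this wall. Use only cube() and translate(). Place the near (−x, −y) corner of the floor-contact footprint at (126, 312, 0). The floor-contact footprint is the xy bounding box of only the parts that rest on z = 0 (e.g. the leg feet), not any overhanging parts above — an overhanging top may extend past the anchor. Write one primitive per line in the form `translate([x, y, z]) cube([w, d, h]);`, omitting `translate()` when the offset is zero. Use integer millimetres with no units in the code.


translate([126, 312, 0]) cube([3960, 257, 2006]);


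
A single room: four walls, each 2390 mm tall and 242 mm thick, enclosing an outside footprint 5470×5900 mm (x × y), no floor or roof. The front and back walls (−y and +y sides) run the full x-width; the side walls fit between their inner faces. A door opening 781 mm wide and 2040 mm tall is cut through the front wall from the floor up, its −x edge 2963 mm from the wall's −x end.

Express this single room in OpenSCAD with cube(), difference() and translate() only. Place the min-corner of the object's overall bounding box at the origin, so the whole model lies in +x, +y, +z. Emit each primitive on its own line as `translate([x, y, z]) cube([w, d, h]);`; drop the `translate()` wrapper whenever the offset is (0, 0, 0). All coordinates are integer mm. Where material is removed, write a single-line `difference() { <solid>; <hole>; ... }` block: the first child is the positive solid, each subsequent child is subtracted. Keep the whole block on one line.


difference() { cube([5470, 242, 2390]); translate([2963, 0, 0]) cube([781, 242, 2040]); }
translate([0, 5658, 0]) cube([5470, 242, 2390]);
translate([0, 242, 0]) cube([242, 5416, 2390]);
translate([5228, 242, 0]) cube([242, 5416, 2390]);


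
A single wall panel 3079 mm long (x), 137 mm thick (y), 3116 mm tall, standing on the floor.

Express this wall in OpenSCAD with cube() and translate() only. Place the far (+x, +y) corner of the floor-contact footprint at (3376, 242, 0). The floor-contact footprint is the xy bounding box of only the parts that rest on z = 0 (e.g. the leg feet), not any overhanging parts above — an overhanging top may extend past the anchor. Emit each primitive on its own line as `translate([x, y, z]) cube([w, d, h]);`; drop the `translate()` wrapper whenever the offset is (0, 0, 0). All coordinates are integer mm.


translate([297, 105, 0]) cube([3079, 137, 3116]);


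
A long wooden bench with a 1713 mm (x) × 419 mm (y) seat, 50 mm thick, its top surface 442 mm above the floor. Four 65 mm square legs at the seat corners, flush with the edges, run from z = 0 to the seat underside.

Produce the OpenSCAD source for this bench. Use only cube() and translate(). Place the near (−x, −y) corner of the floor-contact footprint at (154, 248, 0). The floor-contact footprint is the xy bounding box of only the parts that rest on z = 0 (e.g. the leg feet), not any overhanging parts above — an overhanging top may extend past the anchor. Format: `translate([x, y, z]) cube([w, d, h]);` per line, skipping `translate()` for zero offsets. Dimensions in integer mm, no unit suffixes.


translate([154, 248, 392]) cube([1713, 419, 50]);
translate([154, 248, 0]) cube([65, 65, 392]);
translate([154, 602, 0]) cube([65, 65, 392]);
translate([1802, 248, 0]) cube([65, 65, 392]);
translate([1802, 602, 0]) cube([65, 65, 392]);
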